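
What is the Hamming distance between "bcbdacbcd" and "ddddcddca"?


Comparing "bcbdacbcd" and "ddddcddca" position by position:
  Position 0: 'b' vs 'd' => differ
  Position 1: 'c' vs 'd' => differ
  Position 2: 'b' vs 'd' => differ
  Position 3: 'd' vs 'd' => same
  Position 4: 'a' vs 'c' => differ
  Position 5: 'c' vs 'd' => differ
  Position 6: 'b' vs 'd' => differ
  Position 7: 'c' vs 'c' => same
  Position 8: 'd' vs 'a' => differ
Total differences (Hamming distance): 7

7


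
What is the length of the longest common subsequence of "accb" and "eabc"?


LCS of "accb" and "eabc"
DP table:
           e    a    b    c
      0    0    0    0    0
  a   0    0    1    1    1
  c   0    0    1    1    2
  c   0    0    1    1    2
  b   0    0    1    2    2
LCS length = dp[4][4] = 2

2


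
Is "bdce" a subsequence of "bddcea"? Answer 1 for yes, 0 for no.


Check if "bdce" is a subsequence of "bddcea"
Greedy scan:
  Position 0 ('b'): matches sub[0] = 'b'
  Position 1 ('d'): matches sub[1] = 'd'
  Position 2 ('d'): no match needed
  Position 3 ('c'): matches sub[2] = 'c'
  Position 4 ('e'): matches sub[3] = 'e'
  Position 5 ('a'): no match needed
All 4 characters matched => is a subsequence

1


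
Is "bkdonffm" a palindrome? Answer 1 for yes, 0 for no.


Input: bkdonffm
Reversed: mffnodkb
  Compare pos 0 ('b') with pos 7 ('m'): MISMATCH
  Compare pos 1 ('k') with pos 6 ('f'): MISMATCH
  Compare pos 2 ('d') with pos 5 ('f'): MISMATCH
  Compare pos 3 ('o') with pos 4 ('n'): MISMATCH
Result: not a palindrome

0


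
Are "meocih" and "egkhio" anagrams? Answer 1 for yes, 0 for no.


Strings: "meocih", "egkhio"
Sorted first:  cehimo
Sorted second: eghiko
Differ at position 0: 'c' vs 'e' => not anagrams

0


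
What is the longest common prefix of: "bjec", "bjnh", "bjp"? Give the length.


Words: bjec, bjnh, bjp
  Position 0: all 'b' => match
  Position 1: all 'j' => match
  Position 2: ('e', 'n', 'p') => mismatch, stop
LCP = "bj" (length 2)

2


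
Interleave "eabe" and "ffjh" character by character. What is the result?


Interleaving "eabe" and "ffjh":
  Position 0: 'e' from first, 'f' from second => "ef"
  Position 1: 'a' from first, 'f' from second => "af"
  Position 2: 'b' from first, 'j' from second => "bj"
  Position 3: 'e' from first, 'h' from second => "eh"
Result: efafbjeh

efafbjeh


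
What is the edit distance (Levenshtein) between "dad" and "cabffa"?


Computing edit distance: "dad" -> "cabffa"
DP table:
           c    a    b    f    f    a
      0    1    2    3    4    5    6
  d   1    1    2    3    4    5    6
  a   2    2    1    2    3    4    5
  d   3    3    2    2    3    4    5
Edit distance = dp[3][6] = 5

5


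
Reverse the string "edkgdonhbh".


Input: edkgdonhbh
Reading characters right to left:
  Position 9: 'h'
  Position 8: 'b'
  Position 7: 'h'
  Position 6: 'n'
  Position 5: 'o'
  Position 4: 'd'
  Position 3: 'g'
  Position 2: 'k'
  Position 1: 'd'
  Position 0: 'e'
Reversed: hbhnodgkde

hbhnodgkde


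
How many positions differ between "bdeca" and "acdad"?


Comparing "bdeca" and "acdad" position by position:
  Position 0: 'b' vs 'a' => DIFFER
  Position 1: 'd' vs 'c' => DIFFER
  Position 2: 'e' vs 'd' => DIFFER
  Position 3: 'c' vs 'a' => DIFFER
  Position 4: 'a' vs 'd' => DIFFER
Positions that differ: 5

5


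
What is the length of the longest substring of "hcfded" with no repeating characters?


Input: "hcfded"
Sliding window (track last position of each char):
  Position 0 ('h'): window [0,0] length 1 -- new best
  Position 1 ('c'): window [0,1] length 2 -- new best
  Position 2 ('f'): window [0,2] length 3 -- new best
  Position 3 ('d'): window [0,3] length 4 -- new best
  Position 4 ('e'): window [0,4] length 5 -- new best
  Position 5 ('d'): repeat (last at 3), move window start to 4
  Position 5 ('d'): window [4,5] length 2
Longest substring with no repeats: "hcfde" with length 5

5


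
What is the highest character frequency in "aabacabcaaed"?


Input: aabacabcaaed
Character counts:
  'a': 6
  'b': 2
  'c': 2
  'd': 1
  'e': 1
Maximum frequency: 6

6


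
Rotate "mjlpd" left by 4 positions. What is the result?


Input: "mjlpd", rotate left by 4
First 4 characters: "mjlp"
Remaining characters: "d"
Concatenate remaining + first: "d" + "mjlp" = "dmjlp"

dmjlp


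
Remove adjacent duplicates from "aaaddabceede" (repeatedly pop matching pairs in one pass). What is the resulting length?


Input: aaaddabceede
Stack-based adjacent duplicate removal:
  Read 'a': push. Stack: a
  Read 'a': matches stack top 'a' => pop. Stack: (empty)
  Read 'a': push. Stack: a
  Read 'd': push. Stack: ad
  Read 'd': matches stack top 'd' => pop. Stack: a
  Read 'a': matches stack top 'a' => pop. Stack: (empty)
  Read 'b': push. Stack: b
  Read 'c': push. Stack: bc
  Read 'e': push. Stack: bce
  Read 'e': matches stack top 'e' => pop. Stack: bc
  Read 'd': push. Stack: bcd
  Read 'e': push. Stack: bcde
Final stack: "bcde" (length 4)

4


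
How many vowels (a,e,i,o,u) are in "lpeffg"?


Input: lpeffg
Checking each character:
  'l' at position 0: consonant
  'p' at position 1: consonant
  'e' at position 2: vowel (running total: 1)
  'f' at position 3: consonant
  'f' at position 4: consonant
  'g' at position 5: consonant
Total vowels: 1

1


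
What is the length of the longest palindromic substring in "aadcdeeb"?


Input: "aadcdeeb"
Checking substrings for palindromes:
  [2:5] "dcd" (len 3) => palindrome
  [0:2] "aa" (len 2) => palindrome
  [5:7] "ee" (len 2) => palindrome
Longest palindromic substring: "dcd" with length 3

3


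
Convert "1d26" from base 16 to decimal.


Input: "1d26" in base 16
Positional expansion:
  Digit '1' (value 1) x 16^3 = 4096
  Digit 'd' (value 13) x 16^2 = 3328
  Digit '2' (value 2) x 16^1 = 32
  Digit '6' (value 6) x 16^0 = 6
Sum = 7462

7462


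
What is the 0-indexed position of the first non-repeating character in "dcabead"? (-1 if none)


Input: dcabead
Character frequencies:
  'a': 2
  'b': 1
  'c': 1
  'd': 2
  'e': 1
Scanning left to right for freq == 1:
  Position 0 ('d'): freq=2, skip
  Position 1 ('c'): unique! => answer = 1

1


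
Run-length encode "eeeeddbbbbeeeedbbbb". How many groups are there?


Input: eeeeddbbbbeeeedbbbb
Scanning for consecutive runs:
  Group 1: 'e' x 4 (positions 0-3)
  Group 2: 'd' x 2 (positions 4-5)
  Group 3: 'b' x 4 (positions 6-9)
  Group 4: 'e' x 4 (positions 10-13)
  Group 5: 'd' x 1 (positions 14-14)
  Group 6: 'b' x 4 (positions 15-18)
Total groups: 6

6


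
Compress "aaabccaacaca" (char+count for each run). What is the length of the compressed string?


Input: aaabccaacaca
Runs:
  'a' x 3 => "a3"
  'b' x 1 => "b1"
  'c' x 2 => "c2"
  'a' x 2 => "a2"
  'c' x 1 => "c1"
  'a' x 1 => "a1"
  'c' x 1 => "c1"
  'a' x 1 => "a1"
Compressed: "a3b1c2a2c1a1c1a1"
Compressed length: 16

16


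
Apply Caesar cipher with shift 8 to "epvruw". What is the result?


Caesar cipher: shift "epvruw" by 8
  'e' (pos 4) + 8 = pos 12 = 'm'
  'p' (pos 15) + 8 = pos 23 = 'x'
  'v' (pos 21) + 8 = pos 3 = 'd'
  'r' (pos 17) + 8 = pos 25 = 'z'
  'u' (pos 20) + 8 = pos 2 = 'c'
  'w' (pos 22) + 8 = pos 4 = 'e'
Result: mxdzce

mxdzce


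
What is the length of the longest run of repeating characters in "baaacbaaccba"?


Input: "baaacbaaccba"
Scanning for longest run:
  Position 1 ('a'): new char, reset run to 1
  Position 2 ('a'): continues run of 'a', length=2
  Position 3 ('a'): continues run of 'a', length=3
  Position 4 ('c'): new char, reset run to 1
  Position 5 ('b'): new char, reset run to 1
  Position 6 ('a'): new char, reset run to 1
  Position 7 ('a'): continues run of 'a', length=2
  Position 8 ('c'): new char, reset run to 1
  Position 9 ('c'): continues run of 'c', length=2
  Position 10 ('b'): new char, reset run to 1
  Position 11 ('a'): new char, reset run to 1
Longest run: 'a' with length 3

3


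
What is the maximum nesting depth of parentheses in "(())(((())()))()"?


Input: "(())(((())()))()"
Tracking depth:
  Position 0 '(': depth becomes 1
  Position 1 '(': depth becomes 2
  Position 2 ')': depth becomes 1
  Position 3 ')': depth becomes 0
  Position 4 '(': depth becomes 1
  Position 5 '(': depth becomes 2
  Position 6 '(': depth becomes 3
  Position 7 '(': depth becomes 4
  Position 8 ')': depth becomes 3
  Position 9 ')': depth becomes 2
  Position 10 '(': depth becomes 3
  Position 11 ')': depth becomes 2
  Position 12 ')': depth becomes 1
  Position 13 ')': depth becomes 0
  Position 14 '(': depth becomes 1
  Position 15 ')': depth becomes 0
Maximum depth reached: 4

4


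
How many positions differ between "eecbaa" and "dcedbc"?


Comparing "eecbaa" and "dcedbc" position by position:
  Position 0: 'e' vs 'd' => DIFFER
  Position 1: 'e' vs 'c' => DIFFER
  Position 2: 'c' vs 'e' => DIFFER
  Position 3: 'b' vs 'd' => DIFFER
  Position 4: 'a' vs 'b' => DIFFER
  Position 5: 'a' vs 'c' => DIFFER
Positions that differ: 6

6


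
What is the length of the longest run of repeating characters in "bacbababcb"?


Input: "bacbababcb"
Scanning for longest run:
  Position 1 ('a'): new char, reset run to 1
  Position 2 ('c'): new char, reset run to 1
  Position 3 ('b'): new char, reset run to 1
  Position 4 ('a'): new char, reset run to 1
  Position 5 ('b'): new char, reset run to 1
  Position 6 ('a'): new char, reset run to 1
  Position 7 ('b'): new char, reset run to 1
  Position 8 ('c'): new char, reset run to 1
  Position 9 ('b'): new char, reset run to 1
Longest run: 'b' with length 1

1


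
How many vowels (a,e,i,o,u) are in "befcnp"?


Input: befcnp
Checking each character:
  'b' at position 0: consonant
  'e' at position 1: vowel (running total: 1)
  'f' at position 2: consonant
  'c' at position 3: consonant
  'n' at position 4: consonant
  'p' at position 5: consonant
Total vowels: 1

1


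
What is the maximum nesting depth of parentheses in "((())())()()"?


Input: "((())())()()"
Tracking depth:
  Position 0 '(': depth becomes 1
  Position 1 '(': depth becomes 2
  Position 2 '(': depth becomes 3
  Position 3 ')': depth becomes 2
  Position 4 ')': depth becomes 1
  Position 5 '(': depth becomes 2
  Position 6 ')': depth becomes 1
  Position 7 ')': depth becomes 0
  Position 8 '(': depth becomes 1
  Position 9 ')': depth becomes 0
  Position 10 '(': depth becomes 1
  Position 11 ')': depth becomes 0
Maximum depth reached: 3

3


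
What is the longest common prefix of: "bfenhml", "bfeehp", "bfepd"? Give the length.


Words: bfenhml, bfeehp, bfepd
  Position 0: all 'b' => match
  Position 1: all 'f' => match
  Position 2: all 'e' => match
  Position 3: ('n', 'e', 'p') => mismatch, stop
LCP = "bfe" (length 3)

3


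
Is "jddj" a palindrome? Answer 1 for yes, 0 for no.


Input: jddj
Reversed: jddj
  Compare pos 0 ('j') with pos 3 ('j'): match
  Compare pos 1 ('d') with pos 2 ('d'): match
Result: palindrome

1


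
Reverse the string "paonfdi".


Input: paonfdi
Reading characters right to left:
  Position 6: 'i'
  Position 5: 'd'
  Position 4: 'f'
  Position 3: 'n'
  Position 2: 'o'
  Position 1: 'a'
  Position 0: 'p'
Reversed: idfnoap

idfnoap


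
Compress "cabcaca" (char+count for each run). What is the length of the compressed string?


Input: cabcaca
Runs:
  'c' x 1 => "c1"
  'a' x 1 => "a1"
  'b' x 1 => "b1"
  'c' x 1 => "c1"
  'a' x 1 => "a1"
  'c' x 1 => "c1"
  'a' x 1 => "a1"
Compressed: "c1a1b1c1a1c1a1"
Compressed length: 14

14


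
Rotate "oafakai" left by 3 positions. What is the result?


Input: "oafakai", rotate left by 3
First 3 characters: "oaf"
Remaining characters: "akai"
Concatenate remaining + first: "akai" + "oaf" = "akaioaf"

akaioaf


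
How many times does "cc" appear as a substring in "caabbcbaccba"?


Searching for "cc" in "caabbcbaccba"
Scanning each position:
  Position 0: "ca" => no
  Position 1: "aa" => no
  Position 2: "ab" => no
  Position 3: "bb" => no
  Position 4: "bc" => no
  Position 5: "cb" => no
  Position 6: "ba" => no
  Position 7: "ac" => no
  Position 8: "cc" => MATCH
  Position 9: "cb" => no
  Position 10: "ba" => no
Total occurrences: 1

1


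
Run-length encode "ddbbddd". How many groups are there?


Input: ddbbddd
Scanning for consecutive runs:
  Group 1: 'd' x 2 (positions 0-1)
  Group 2: 'b' x 2 (positions 2-3)
  Group 3: 'd' x 3 (positions 4-6)
Total groups: 3

3


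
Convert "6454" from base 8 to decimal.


Input: "6454" in base 8
Positional expansion:
  Digit '6' (value 6) x 8^3 = 3072
  Digit '4' (value 4) x 8^2 = 256
  Digit '5' (value 5) x 8^1 = 40
  Digit '4' (value 4) x 8^0 = 4
Sum = 3372

3372


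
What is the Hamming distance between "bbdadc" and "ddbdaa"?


Comparing "bbdadc" and "ddbdaa" position by position:
  Position 0: 'b' vs 'd' => differ
  Position 1: 'b' vs 'd' => differ
  Position 2: 'd' vs 'b' => differ
  Position 3: 'a' vs 'd' => differ
  Position 4: 'd' vs 'a' => differ
  Position 5: 'c' vs 'a' => differ
Total differences (Hamming distance): 6

6


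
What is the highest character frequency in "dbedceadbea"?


Input: dbedceadbea
Character counts:
  'a': 2
  'b': 2
  'c': 1
  'd': 3
  'e': 3
Maximum frequency: 3

3


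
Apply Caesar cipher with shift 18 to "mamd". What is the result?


Caesar cipher: shift "mamd" by 18
  'm' (pos 12) + 18 = pos 4 = 'e'
  'a' (pos 0) + 18 = pos 18 = 's'
  'm' (pos 12) + 18 = pos 4 = 'e'
  'd' (pos 3) + 18 = pos 21 = 'v'
Result: esev

esev


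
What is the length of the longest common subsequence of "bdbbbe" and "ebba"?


LCS of "bdbbbe" and "ebba"
DP table:
           e    b    b    a
      0    0    0    0    0
  b   0    0    1    1    1
  d   0    0    1    1    1
  b   0    0    1    2    2
  b   0    0    1    2    2
  b   0    0    1    2    2
  e   0    1    1    2    2
LCS length = dp[6][4] = 2

2


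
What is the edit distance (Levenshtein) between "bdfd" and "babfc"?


Computing edit distance: "bdfd" -> "babfc"
DP table:
           b    a    b    f    c
      0    1    2    3    4    5
  b   1    0    1    2    3    4
  d   2    1    1    2    3    4
  f   3    2    2    2    2    3
  d   4    3    3    3    3    3
Edit distance = dp[4][5] = 3

3


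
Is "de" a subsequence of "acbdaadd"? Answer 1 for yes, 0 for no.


Check if "de" is a subsequence of "acbdaadd"
Greedy scan:
  Position 0 ('a'): no match needed
  Position 1 ('c'): no match needed
  Position 2 ('b'): no match needed
  Position 3 ('d'): matches sub[0] = 'd'
  Position 4 ('a'): no match needed
  Position 5 ('a'): no match needed
  Position 6 ('d'): no match needed
  Position 7 ('d'): no match needed
Only matched 1/2 characters => not a subsequence

0


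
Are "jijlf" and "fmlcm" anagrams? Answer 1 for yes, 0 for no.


Strings: "jijlf", "fmlcm"
Sorted first:  fijjl
Sorted second: cflmm
Differ at position 0: 'f' vs 'c' => not anagrams

0


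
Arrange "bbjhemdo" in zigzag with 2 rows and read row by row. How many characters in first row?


Zigzag "bbjhemdo" into 2 rows:
Placing characters:
  'b' => row 0
  'b' => row 1
  'j' => row 0
  'h' => row 1
  'e' => row 0
  'm' => row 1
  'd' => row 0
  'o' => row 1
Rows:
  Row 0: "bjed"
  Row 1: "bhmo"
First row length: 4

4


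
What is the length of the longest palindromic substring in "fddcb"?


Input: "fddcb"
Checking substrings for palindromes:
  [1:3] "dd" (len 2) => palindrome
Longest palindromic substring: "dd" with length 2

2


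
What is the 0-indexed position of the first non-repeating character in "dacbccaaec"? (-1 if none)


Input: dacbccaaec
Character frequencies:
  'a': 3
  'b': 1
  'c': 4
  'd': 1
  'e': 1
Scanning left to right for freq == 1:
  Position 0 ('d'): unique! => answer = 0

0


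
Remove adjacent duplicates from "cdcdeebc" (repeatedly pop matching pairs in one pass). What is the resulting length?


Input: cdcdeebc
Stack-based adjacent duplicate removal:
  Read 'c': push. Stack: c
  Read 'd': push. Stack: cd
  Read 'c': push. Stack: cdc
  Read 'd': push. Stack: cdcd
  Read 'e': push. Stack: cdcde
  Read 'e': matches stack top 'e' => pop. Stack: cdcd
  Read 'b': push. Stack: cdcdb
  Read 'c': push. Stack: cdcdbc
Final stack: "cdcdbc" (length 6)

6


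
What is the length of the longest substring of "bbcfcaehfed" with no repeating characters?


Input: "bbcfcaehfed"
Sliding window (track last position of each char):
  Position 0 ('b'): window [0,0] length 1 -- new best
  Position 1 ('b'): repeat (last at 0), move window start to 1
  Position 1 ('b'): window [1,1] length 1
  Position 2 ('c'): window [1,2] length 2 -- new best
  Position 3 ('f'): window [1,3] length 3 -- new best
  Position 4 ('c'): repeat (last at 2), move window start to 3
  Position 4 ('c'): window [3,4] length 2
  Position 5 ('a'): window [3,5] length 3
  Position 6 ('e'): window [3,6] length 4 -- new best
  Position 7 ('h'): window [3,7] length 5 -- new best
  Position 8 ('f'): repeat (last at 3), move window start to 4
  Position 8 ('f'): window [4,8] length 5
  Position 9 ('e'): repeat (last at 6), move window start to 7
  Position 9 ('e'): window [7,9] length 3
  Position 10 ('d'): window [7,10] length 4
Longest substring with no repeats: "fcaeh" with length 5

5


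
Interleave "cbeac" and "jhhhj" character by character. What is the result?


Interleaving "cbeac" and "jhhhj":
  Position 0: 'c' from first, 'j' from second => "cj"
  Position 1: 'b' from first, 'h' from second => "bh"
  Position 2: 'e' from first, 'h' from second => "eh"
  Position 3: 'a' from first, 'h' from second => "ah"
  Position 4: 'c' from first, 'j' from second => "cj"
Result: cjbhehahcj

cjbhehahcj


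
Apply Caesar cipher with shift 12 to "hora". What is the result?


Caesar cipher: shift "hora" by 12
  'h' (pos 7) + 12 = pos 19 = 't'
  'o' (pos 14) + 12 = pos 0 = 'a'
  'r' (pos 17) + 12 = pos 3 = 'd'
  'a' (pos 0) + 12 = pos 12 = 'm'
Result: tadm

tadm


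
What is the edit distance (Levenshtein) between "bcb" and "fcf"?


Computing edit distance: "bcb" -> "fcf"
DP table:
           f    c    f
      0    1    2    3
  b   1    1    2    3
  c   2    2    1    2
  b   3    3    2    2
Edit distance = dp[3][3] = 2

2


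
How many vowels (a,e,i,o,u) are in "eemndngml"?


Input: eemndngml
Checking each character:
  'e' at position 0: vowel (running total: 1)
  'e' at position 1: vowel (running total: 2)
  'm' at position 2: consonant
  'n' at position 3: consonant
  'd' at position 4: consonant
  'n' at position 5: consonant
  'g' at position 6: consonant
  'm' at position 7: consonant
  'l' at position 8: consonant
Total vowels: 2

2


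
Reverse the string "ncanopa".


Input: ncanopa
Reading characters right to left:
  Position 6: 'a'
  Position 5: 'p'
  Position 4: 'o'
  Position 3: 'n'
  Position 2: 'a'
  Position 1: 'c'
  Position 0: 'n'
Reversed: aponacn

aponacn


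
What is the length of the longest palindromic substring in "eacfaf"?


Input: "eacfaf"
Checking substrings for palindromes:
  [3:6] "faf" (len 3) => palindrome
Longest palindromic substring: "faf" with length 3

3


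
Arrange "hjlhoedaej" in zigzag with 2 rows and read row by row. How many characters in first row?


Zigzag "hjlhoedaej" into 2 rows:
Placing characters:
  'h' => row 0
  'j' => row 1
  'l' => row 0
  'h' => row 1
  'o' => row 0
  'e' => row 1
  'd' => row 0
  'a' => row 1
  'e' => row 0
  'j' => row 1
Rows:
  Row 0: "hlode"
  Row 1: "jheaj"
First row length: 5

5


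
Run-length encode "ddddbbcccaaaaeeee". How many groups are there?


Input: ddddbbcccaaaaeeee
Scanning for consecutive runs:
  Group 1: 'd' x 4 (positions 0-3)
  Group 2: 'b' x 2 (positions 4-5)
  Group 3: 'c' x 3 (positions 6-8)
  Group 4: 'a' x 4 (positions 9-12)
  Group 5: 'e' x 4 (positions 13-16)
Total groups: 5

5


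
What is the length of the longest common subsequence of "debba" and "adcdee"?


LCS of "debba" and "adcdee"
DP table:
           a    d    c    d    e    e
      0    0    0    0    0    0    0
  d   0    0    1    1    1    1    1
  e   0    0    1    1    1    2    2
  b   0    0    1    1    1    2    2
  b   0    0    1    1    1    2    2
  a   0    1    1    1    1    2    2
LCS length = dp[5][6] = 2

2


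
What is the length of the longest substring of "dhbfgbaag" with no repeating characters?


Input: "dhbfgbaag"
Sliding window (track last position of each char):
  Position 0 ('d'): window [0,0] length 1 -- new best
  Position 1 ('h'): window [0,1] length 2 -- new best
  Position 2 ('b'): window [0,2] length 3 -- new best
  Position 3 ('f'): window [0,3] length 4 -- new best
  Position 4 ('g'): window [0,4] length 5 -- new best
  Position 5 ('b'): repeat (last at 2), move window start to 3
  Position 5 ('b'): window [3,5] length 3
  Position 6 ('a'): window [3,6] length 4
  Position 7 ('a'): repeat (last at 6), move window start to 7
  Position 7 ('a'): window [7,7] length 1
  Position 8 ('g'): window [7,8] length 2
Longest substring with no repeats: "dhbfg" with length 5

5


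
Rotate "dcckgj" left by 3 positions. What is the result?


Input: "dcckgj", rotate left by 3
First 3 characters: "dcc"
Remaining characters: "kgj"
Concatenate remaining + first: "kgj" + "dcc" = "kgjdcc"

kgjdcc


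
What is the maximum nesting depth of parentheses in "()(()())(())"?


Input: "()(()())(())"
Tracking depth:
  Position 0 '(': depth becomes 1
  Position 1 ')': depth becomes 0
  Position 2 '(': depth becomes 1
  Position 3 '(': depth becomes 2
  Position 4 ')': depth becomes 1
  Position 5 '(': depth becomes 2
  Position 6 ')': depth becomes 1
  Position 7 ')': depth becomes 0
  Position 8 '(': depth becomes 1
  Position 9 '(': depth becomes 2
  Position 10 ')': depth becomes 1
  Position 11 ')': depth becomes 0
Maximum depth reached: 2

2


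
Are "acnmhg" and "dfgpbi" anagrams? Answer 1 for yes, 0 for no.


Strings: "acnmhg", "dfgpbi"
Sorted first:  acghmn
Sorted second: bdfgip
Differ at position 0: 'a' vs 'b' => not anagrams

0


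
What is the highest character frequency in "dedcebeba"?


Input: dedcebeba
Character counts:
  'a': 1
  'b': 2
  'c': 1
  'd': 2
  'e': 3
Maximum frequency: 3

3


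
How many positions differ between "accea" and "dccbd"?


Comparing "accea" and "dccbd" position by position:
  Position 0: 'a' vs 'd' => DIFFER
  Position 1: 'c' vs 'c' => same
  Position 2: 'c' vs 'c' => same
  Position 3: 'e' vs 'b' => DIFFER
  Position 4: 'a' vs 'd' => DIFFER
Positions that differ: 3

3


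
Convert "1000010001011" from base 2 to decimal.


Input: "1000010001011" in base 2
Positional expansion:
  Digit '1' (value 1) x 2^12 = 4096
  Digit '0' (value 0) x 2^11 = 0
  Digit '0' (value 0) x 2^10 = 0
  Digit '0' (value 0) x 2^9 = 0
  Digit '0' (value 0) x 2^8 = 0
  Digit '1' (value 1) x 2^7 = 128
  Digit '0' (value 0) x 2^6 = 0
  Digit '0' (value 0) x 2^5 = 0
  Digit '0' (value 0) x 2^4 = 0
  Digit '1' (value 1) x 2^3 = 8
  Digit '0' (value 0) x 2^2 = 0
  Digit '1' (value 1) x 2^1 = 2
  Digit '1' (value 1) x 2^0 = 1
Sum = 4235

4235


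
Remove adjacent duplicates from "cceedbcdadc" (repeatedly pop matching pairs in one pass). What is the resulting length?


Input: cceedbcdadc
Stack-based adjacent duplicate removal:
  Read 'c': push. Stack: c
  Read 'c': matches stack top 'c' => pop. Stack: (empty)
  Read 'e': push. Stack: e
  Read 'e': matches stack top 'e' => pop. Stack: (empty)
  Read 'd': push. Stack: d
  Read 'b': push. Stack: db
  Read 'c': push. Stack: dbc
  Read 'd': push. Stack: dbcd
  Read 'a': push. Stack: dbcda
  Read 'd': push. Stack: dbcdad
  Read 'c': push. Stack: dbcdadc
Final stack: "dbcdadc" (length 7)

7


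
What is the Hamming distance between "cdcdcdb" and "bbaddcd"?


Comparing "cdcdcdb" and "bbaddcd" position by position:
  Position 0: 'c' vs 'b' => differ
  Position 1: 'd' vs 'b' => differ
  Position 2: 'c' vs 'a' => differ
  Position 3: 'd' vs 'd' => same
  Position 4: 'c' vs 'd' => differ
  Position 5: 'd' vs 'c' => differ
  Position 6: 'b' vs 'd' => differ
Total differences (Hamming distance): 6

6


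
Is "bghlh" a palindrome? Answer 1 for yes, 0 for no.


Input: bghlh
Reversed: hlhgb
  Compare pos 0 ('b') with pos 4 ('h'): MISMATCH
  Compare pos 1 ('g') with pos 3 ('l'): MISMATCH
Result: not a palindrome

0


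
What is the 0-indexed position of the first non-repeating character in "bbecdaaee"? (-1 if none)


Input: bbecdaaee
Character frequencies:
  'a': 2
  'b': 2
  'c': 1
  'd': 1
  'e': 3
Scanning left to right for freq == 1:
  Position 0 ('b'): freq=2, skip
  Position 1 ('b'): freq=2, skip
  Position 2 ('e'): freq=3, skip
  Position 3 ('c'): unique! => answer = 3

3


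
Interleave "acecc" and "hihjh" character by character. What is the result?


Interleaving "acecc" and "hihjh":
  Position 0: 'a' from first, 'h' from second => "ah"
  Position 1: 'c' from first, 'i' from second => "ci"
  Position 2: 'e' from first, 'h' from second => "eh"
  Position 3: 'c' from first, 'j' from second => "cj"
  Position 4: 'c' from first, 'h' from second => "ch"
Result: ahciehcjch

ahciehcjch


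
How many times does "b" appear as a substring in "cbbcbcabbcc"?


Searching for "b" in "cbbcbcabbcc"
Scanning each position:
  Position 0: "c" => no
  Position 1: "b" => MATCH
  Position 2: "b" => MATCH
  Position 3: "c" => no
  Position 4: "b" => MATCH
  Position 5: "c" => no
  Position 6: "a" => no
  Position 7: "b" => MATCH
  Position 8: "b" => MATCH
  Position 9: "c" => no
  Position 10: "c" => no
Total occurrences: 5

5


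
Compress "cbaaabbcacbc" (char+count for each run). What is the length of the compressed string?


Input: cbaaabbcacbc
Runs:
  'c' x 1 => "c1"
  'b' x 1 => "b1"
  'a' x 3 => "a3"
  'b' x 2 => "b2"
  'c' x 1 => "c1"
  'a' x 1 => "a1"
  'c' x 1 => "c1"
  'b' x 1 => "b1"
  'c' x 1 => "c1"
Compressed: "c1b1a3b2c1a1c1b1c1"
Compressed length: 18

18


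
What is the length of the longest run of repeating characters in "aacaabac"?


Input: "aacaabac"
Scanning for longest run:
  Position 1 ('a'): continues run of 'a', length=2
  Position 2 ('c'): new char, reset run to 1
  Position 3 ('a'): new char, reset run to 1
  Position 4 ('a'): continues run of 'a', length=2
  Position 5 ('b'): new char, reset run to 1
  Position 6 ('a'): new char, reset run to 1
  Position 7 ('c'): new char, reset run to 1
Longest run: 'a' with length 2

2


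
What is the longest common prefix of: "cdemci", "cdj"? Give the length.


Words: cdemci, cdj
  Position 0: all 'c' => match
  Position 1: all 'd' => match
  Position 2: ('e', 'j') => mismatch, stop
LCP = "cd" (length 2)

2


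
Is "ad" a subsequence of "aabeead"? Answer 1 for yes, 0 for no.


Check if "ad" is a subsequence of "aabeead"
Greedy scan:
  Position 0 ('a'): matches sub[0] = 'a'
  Position 1 ('a'): no match needed
  Position 2 ('b'): no match needed
  Position 3 ('e'): no match needed
  Position 4 ('e'): no match needed
  Position 5 ('a'): no match needed
  Position 6 ('d'): matches sub[1] = 'd'
All 2 characters matched => is a subsequence

1


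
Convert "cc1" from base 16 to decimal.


Input: "cc1" in base 16
Positional expansion:
  Digit 'c' (value 12) x 16^2 = 3072
  Digit 'c' (value 12) x 16^1 = 192
  Digit '1' (value 1) x 16^0 = 1
Sum = 3265

3265


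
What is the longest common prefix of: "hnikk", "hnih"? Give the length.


Words: hnikk, hnih
  Position 0: all 'h' => match
  Position 1: all 'n' => match
  Position 2: all 'i' => match
  Position 3: ('k', 'h') => mismatch, stop
LCP = "hni" (length 3)

3


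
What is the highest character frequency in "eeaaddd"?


Input: eeaaddd
Character counts:
  'a': 2
  'd': 3
  'e': 2
Maximum frequency: 3

3


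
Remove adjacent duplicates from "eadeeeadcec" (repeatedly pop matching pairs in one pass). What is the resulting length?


Input: eadeeeadcec
Stack-based adjacent duplicate removal:
  Read 'e': push. Stack: e
  Read 'a': push. Stack: ea
  Read 'd': push. Stack: ead
  Read 'e': push. Stack: eade
  Read 'e': matches stack top 'e' => pop. Stack: ead
  Read 'e': push. Stack: eade
  Read 'a': push. Stack: eadea
  Read 'd': push. Stack: eadead
  Read 'c': push. Stack: eadeadc
  Read 'e': push. Stack: eadeadce
  Read 'c': push. Stack: eadeadcec
Final stack: "eadeadcec" (length 9)

9


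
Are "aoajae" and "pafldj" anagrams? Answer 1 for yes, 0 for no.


Strings: "aoajae", "pafldj"
Sorted first:  aaaejo
Sorted second: adfjlp
Differ at position 1: 'a' vs 'd' => not anagrams

0


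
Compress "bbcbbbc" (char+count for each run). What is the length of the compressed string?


Input: bbcbbbc
Runs:
  'b' x 2 => "b2"
  'c' x 1 => "c1"
  'b' x 3 => "b3"
  'c' x 1 => "c1"
Compressed: "b2c1b3c1"
Compressed length: 8

8


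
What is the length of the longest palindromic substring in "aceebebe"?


Input: "aceebebe"
Checking substrings for palindromes:
  [3:8] "ebebe" (len 5) => palindrome
  [3:6] "ebe" (len 3) => palindrome
  [4:7] "beb" (len 3) => palindrome
  [5:8] "ebe" (len 3) => palindrome
  [2:4] "ee" (len 2) => palindrome
Longest palindromic substring: "ebebe" with length 5

5


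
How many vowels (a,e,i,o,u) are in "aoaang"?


Input: aoaang
Checking each character:
  'a' at position 0: vowel (running total: 1)
  'o' at position 1: vowel (running total: 2)
  'a' at position 2: vowel (running total: 3)
  'a' at position 3: vowel (running total: 4)
  'n' at position 4: consonant
  'g' at position 5: consonant
Total vowels: 4

4


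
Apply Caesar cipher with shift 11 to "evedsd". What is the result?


Caesar cipher: shift "evedsd" by 11
  'e' (pos 4) + 11 = pos 15 = 'p'
  'v' (pos 21) + 11 = pos 6 = 'g'
  'e' (pos 4) + 11 = pos 15 = 'p'
  'd' (pos 3) + 11 = pos 14 = 'o'
  's' (pos 18) + 11 = pos 3 = 'd'
  'd' (pos 3) + 11 = pos 14 = 'o'
Result: pgpodo

pgpodo


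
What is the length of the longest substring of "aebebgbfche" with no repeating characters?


Input: "aebebgbfche"
Sliding window (track last position of each char):
  Position 0 ('a'): window [0,0] length 1 -- new best
  Position 1 ('e'): window [0,1] length 2 -- new best
  Position 2 ('b'): window [0,2] length 3 -- new best
  Position 3 ('e'): repeat (last at 1), move window start to 2
  Position 3 ('e'): window [2,3] length 2
  Position 4 ('b'): repeat (last at 2), move window start to 3
  Position 4 ('b'): window [3,4] length 2
  Position 5 ('g'): window [3,5] length 3
  Position 6 ('b'): repeat (last at 4), move window start to 5
  Position 6 ('b'): window [5,6] length 2
  Position 7 ('f'): window [5,7] length 3
  Position 8 ('c'): window [5,8] length 4 -- new best
  Position 9 ('h'): window [5,9] length 5 -- new best
  Position 10 ('e'): window [5,10] length 6 -- new best
Longest substring with no repeats: "gbfche" with length 6

6


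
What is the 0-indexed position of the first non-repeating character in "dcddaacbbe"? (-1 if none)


Input: dcddaacbbe
Character frequencies:
  'a': 2
  'b': 2
  'c': 2
  'd': 3
  'e': 1
Scanning left to right for freq == 1:
  Position 0 ('d'): freq=3, skip
  Position 1 ('c'): freq=2, skip
  Position 2 ('d'): freq=3, skip
  Position 3 ('d'): freq=3, skip
  Position 4 ('a'): freq=2, skip
  Position 5 ('a'): freq=2, skip
  Position 6 ('c'): freq=2, skip
  Position 7 ('b'): freq=2, skip
  Position 8 ('b'): freq=2, skip
  Position 9 ('e'): unique! => answer = 9

9


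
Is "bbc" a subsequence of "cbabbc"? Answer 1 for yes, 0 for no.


Check if "bbc" is a subsequence of "cbabbc"
Greedy scan:
  Position 0 ('c'): no match needed
  Position 1 ('b'): matches sub[0] = 'b'
  Position 2 ('a'): no match needed
  Position 3 ('b'): matches sub[1] = 'b'
  Position 4 ('b'): no match needed
  Position 5 ('c'): matches sub[2] = 'c'
All 3 characters matched => is a subsequence

1


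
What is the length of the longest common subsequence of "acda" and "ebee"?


LCS of "acda" and "ebee"
DP table:
           e    b    e    e
      0    0    0    0    0
  a   0    0    0    0    0
  c   0    0    0    0    0
  d   0    0    0    0    0
  a   0    0    0    0    0
LCS length = dp[4][4] = 0

0


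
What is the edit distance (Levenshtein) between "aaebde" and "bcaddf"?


Computing edit distance: "aaebde" -> "bcaddf"
DP table:
           b    c    a    d    d    f
      0    1    2    3    4    5    6
  a   1    1    2    2    3    4    5
  a   2    2    2    2    3    4    5
  e   3    3    3    3    3    4    5
  b   4    3    4    4    4    4    5
  d   5    4    4    5    4    4    5
  e   6    5    5    5    5    5    5
Edit distance = dp[6][6] = 5

5


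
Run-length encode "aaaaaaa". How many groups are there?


Input: aaaaaaa
Scanning for consecutive runs:
  Group 1: 'a' x 7 (positions 0-6)
Total groups: 1

1


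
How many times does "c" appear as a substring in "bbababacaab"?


Searching for "c" in "bbababacaab"
Scanning each position:
  Position 0: "b" => no
  Position 1: "b" => no
  Position 2: "a" => no
  Position 3: "b" => no
  Position 4: "a" => no
  Position 5: "b" => no
  Position 6: "a" => no
  Position 7: "c" => MATCH
  Position 8: "a" => no
  Position 9: "a" => no
  Position 10: "b" => no
Total occurrences: 1

1


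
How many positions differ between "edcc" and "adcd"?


Comparing "edcc" and "adcd" position by position:
  Position 0: 'e' vs 'a' => DIFFER
  Position 1: 'd' vs 'd' => same
  Position 2: 'c' vs 'c' => same
  Position 3: 'c' vs 'd' => DIFFER
Positions that differ: 2

2


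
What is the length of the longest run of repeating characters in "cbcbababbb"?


Input: "cbcbababbb"
Scanning for longest run:
  Position 1 ('b'): new char, reset run to 1
  Position 2 ('c'): new char, reset run to 1
  Position 3 ('b'): new char, reset run to 1
  Position 4 ('a'): new char, reset run to 1
  Position 5 ('b'): new char, reset run to 1
  Position 6 ('a'): new char, reset run to 1
  Position 7 ('b'): new char, reset run to 1
  Position 8 ('b'): continues run of 'b', length=2
  Position 9 ('b'): continues run of 'b', length=3
Longest run: 'b' with length 3

3


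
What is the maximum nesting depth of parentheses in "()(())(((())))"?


Input: "()(())(((())))"
Tracking depth:
  Position 0 '(': depth becomes 1
  Position 1 ')': depth becomes 0
  Position 2 '(': depth becomes 1
  Position 3 '(': depth becomes 2
  Position 4 ')': depth becomes 1
  Position 5 ')': depth becomes 0
  Position 6 '(': depth becomes 1
  Position 7 '(': depth becomes 2
  Position 8 '(': depth becomes 3
  Position 9 '(': depth becomes 4
  Position 10 ')': depth becomes 3
  Position 11 ')': depth becomes 2
  Position 12 ')': depth becomes 1
  Position 13 ')': depth becomes 0
Maximum depth reached: 4

4


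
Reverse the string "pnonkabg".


Input: pnonkabg
Reading characters right to left:
  Position 7: 'g'
  Position 6: 'b'
  Position 5: 'a'
  Position 4: 'k'
  Position 3: 'n'
  Position 2: 'o'
  Position 1: 'n'
  Position 0: 'p'
Reversed: gbaknonp

gbaknonp


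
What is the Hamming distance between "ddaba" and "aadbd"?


Comparing "ddaba" and "aadbd" position by position:
  Position 0: 'd' vs 'a' => differ
  Position 1: 'd' vs 'a' => differ
  Position 2: 'a' vs 'd' => differ
  Position 3: 'b' vs 'b' => same
  Position 4: 'a' vs 'd' => differ
Total differences (Hamming distance): 4

4


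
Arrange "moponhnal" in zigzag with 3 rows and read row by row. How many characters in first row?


Zigzag "moponhnal" into 3 rows:
Placing characters:
  'm' => row 0
  'o' => row 1
  'p' => row 2
  'o' => row 1
  'n' => row 0
  'h' => row 1
  'n' => row 2
  'a' => row 1
  'l' => row 0
Rows:
  Row 0: "mnl"
  Row 1: "ooha"
  Row 2: "pn"
First row length: 3

3


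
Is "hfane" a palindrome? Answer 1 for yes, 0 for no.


Input: hfane
Reversed: enafh
  Compare pos 0 ('h') with pos 4 ('e'): MISMATCH
  Compare pos 1 ('f') with pos 3 ('n'): MISMATCH
Result: not a palindrome

0


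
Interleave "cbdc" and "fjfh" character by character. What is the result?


Interleaving "cbdc" and "fjfh":
  Position 0: 'c' from first, 'f' from second => "cf"
  Position 1: 'b' from first, 'j' from second => "bj"
  Position 2: 'd' from first, 'f' from second => "df"
  Position 3: 'c' from first, 'h' from second => "ch"
Result: cfbjdfch

cfbjdfch


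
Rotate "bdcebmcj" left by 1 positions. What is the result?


Input: "bdcebmcj", rotate left by 1
First 1 characters: "b"
Remaining characters: "dcebmcj"
Concatenate remaining + first: "dcebmcj" + "b" = "dcebmcjb"

dcebmcjb


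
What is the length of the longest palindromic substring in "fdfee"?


Input: "fdfee"
Checking substrings for palindromes:
  [0:3] "fdf" (len 3) => palindrome
  [3:5] "ee" (len 2) => palindrome
Longest palindromic substring: "fdf" with length 3

3


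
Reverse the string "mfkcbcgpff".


Input: mfkcbcgpff
Reading characters right to left:
  Position 9: 'f'
  Position 8: 'f'
  Position 7: 'p'
  Position 6: 'g'
  Position 5: 'c'
  Position 4: 'b'
  Position 3: 'c'
  Position 2: 'k'
  Position 1: 'f'
  Position 0: 'm'
Reversed: ffpgcbckfm

ffpgcbckfm


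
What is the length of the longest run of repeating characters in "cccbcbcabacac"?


Input: "cccbcbcabacac"
Scanning for longest run:
  Position 1 ('c'): continues run of 'c', length=2
  Position 2 ('c'): continues run of 'c', length=3
  Position 3 ('b'): new char, reset run to 1
  Position 4 ('c'): new char, reset run to 1
  Position 5 ('b'): new char, reset run to 1
  Position 6 ('c'): new char, reset run to 1
  Position 7 ('a'): new char, reset run to 1
  Position 8 ('b'): new char, reset run to 1
  Position 9 ('a'): new char, reset run to 1
  Position 10 ('c'): new char, reset run to 1
  Position 11 ('a'): new char, reset run to 1
  Position 12 ('c'): new char, reset run to 1
Longest run: 'c' with length 3

3


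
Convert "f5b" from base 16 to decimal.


Input: "f5b" in base 16
Positional expansion:
  Digit 'f' (value 15) x 16^2 = 3840
  Digit '5' (value 5) x 16^1 = 80
  Digit 'b' (value 11) x 16^0 = 11
Sum = 3931

3931


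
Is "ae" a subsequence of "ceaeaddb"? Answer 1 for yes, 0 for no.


Check if "ae" is a subsequence of "ceaeaddb"
Greedy scan:
  Position 0 ('c'): no match needed
  Position 1 ('e'): no match needed
  Position 2 ('a'): matches sub[0] = 'a'
  Position 3 ('e'): matches sub[1] = 'e'
  Position 4 ('a'): no match needed
  Position 5 ('d'): no match needed
  Position 6 ('d'): no match needed
  Position 7 ('b'): no match needed
All 2 characters matched => is a subsequence

1


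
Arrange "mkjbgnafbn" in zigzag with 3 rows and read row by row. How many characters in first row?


Zigzag "mkjbgnafbn" into 3 rows:
Placing characters:
  'm' => row 0
  'k' => row 1
  'j' => row 2
  'b' => row 1
  'g' => row 0
  'n' => row 1
  'a' => row 2
  'f' => row 1
  'b' => row 0
  'n' => row 1
Rows:
  Row 0: "mgb"
  Row 1: "kbnfn"
  Row 2: "ja"
First row length: 3

3


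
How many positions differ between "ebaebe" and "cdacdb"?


Comparing "ebaebe" and "cdacdb" position by position:
  Position 0: 'e' vs 'c' => DIFFER
  Position 1: 'b' vs 'd' => DIFFER
  Position 2: 'a' vs 'a' => same
  Position 3: 'e' vs 'c' => DIFFER
  Position 4: 'b' vs 'd' => DIFFER
  Position 5: 'e' vs 'b' => DIFFER
Positions that differ: 5

5


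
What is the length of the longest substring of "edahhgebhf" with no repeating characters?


Input: "edahhgebhf"
Sliding window (track last position of each char):
  Position 0 ('e'): window [0,0] length 1 -- new best
  Position 1 ('d'): window [0,1] length 2 -- new best
  Position 2 ('a'): window [0,2] length 3 -- new best
  Position 3 ('h'): window [0,3] length 4 -- new best
  Position 4 ('h'): repeat (last at 3), move window start to 4
  Position 4 ('h'): window [4,4] length 1
  Position 5 ('g'): window [4,5] length 2
  Position 6 ('e'): window [4,6] length 3
  Position 7 ('b'): window [4,7] length 4
  Position 8 ('h'): repeat (last at 4), move window start to 5
  Position 8 ('h'): window [5,8] length 4
  Position 9 ('f'): window [5,9] length 5 -- new best
Longest substring with no repeats: "gebhf" with length 5

5


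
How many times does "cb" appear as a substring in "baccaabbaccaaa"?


Searching for "cb" in "baccaabbaccaaa"
Scanning each position:
  Position 0: "ba" => no
  Position 1: "ac" => no
  Position 2: "cc" => no
  Position 3: "ca" => no
  Position 4: "aa" => no
  Position 5: "ab" => no
  Position 6: "bb" => no
  Position 7: "ba" => no
  Position 8: "ac" => no
  Position 9: "cc" => no
  Position 10: "ca" => no
  Position 11: "aa" => no
  Position 12: "aa" => no
Total occurrences: 0

0
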